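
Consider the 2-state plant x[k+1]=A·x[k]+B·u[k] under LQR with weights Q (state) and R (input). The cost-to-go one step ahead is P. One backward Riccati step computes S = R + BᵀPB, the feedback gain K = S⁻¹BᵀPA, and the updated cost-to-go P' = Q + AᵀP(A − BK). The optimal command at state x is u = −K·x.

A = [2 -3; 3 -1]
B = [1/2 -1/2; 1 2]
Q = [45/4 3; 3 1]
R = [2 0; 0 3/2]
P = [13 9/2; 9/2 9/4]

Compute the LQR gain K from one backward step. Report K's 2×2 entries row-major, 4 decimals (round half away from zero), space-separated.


BᵀP = [11.0000 4.5000; 2.5000 2.2500]
S = R + BᵀPB = [2 0; 0 3/2] + [10.0000 3.5000; 3.5000 3.2500] = [12.0000 3.5000; 3.5000 4.7500]
BᵀPA = [35.5000 -37.5000; 11.7500 -9.7500]
K = S⁻¹·BᵀPA = [2.8492 -3.2179; 0.3743 0.3184]
A−BK = [0.7626 -1.2318; -0.5978 1.5810]
AᵀP(A−BK) = [20.7067 -23.7570; -23.7570 28.6844]
P' = Q + AᵀP(A−BK) = [31.9567 -20.7570; -20.7570 29.6844]
tr(P') = 61.6411

2.8492 -3.2179 0.3743 0.3184


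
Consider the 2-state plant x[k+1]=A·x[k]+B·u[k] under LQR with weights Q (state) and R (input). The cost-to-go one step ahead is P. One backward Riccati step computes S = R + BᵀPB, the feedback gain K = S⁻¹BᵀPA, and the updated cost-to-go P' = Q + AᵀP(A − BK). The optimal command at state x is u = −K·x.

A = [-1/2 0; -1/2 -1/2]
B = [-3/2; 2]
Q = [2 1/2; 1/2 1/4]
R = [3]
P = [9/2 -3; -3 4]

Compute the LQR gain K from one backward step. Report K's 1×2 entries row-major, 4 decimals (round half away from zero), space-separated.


BᵀP = [-12.7500 12.5000]
S = R + BᵀPB = [3] + [44.1250] = [47.1250]
BᵀPA = [0.1250 -6.2500]
K = S⁻¹·BᵀPA = [0.0027 -0.1326]
A−BK = [-0.4960 -0.1989; -0.5053 -0.2347]
AᵀP(A−BK) = [0.6247 0.2666; 0.2666 0.1711]
P' = Q + AᵀP(A−BK) = [2.6247 0.7666; 0.7666 0.4211]
tr(P') = 3.0458

0.0027 -0.1326


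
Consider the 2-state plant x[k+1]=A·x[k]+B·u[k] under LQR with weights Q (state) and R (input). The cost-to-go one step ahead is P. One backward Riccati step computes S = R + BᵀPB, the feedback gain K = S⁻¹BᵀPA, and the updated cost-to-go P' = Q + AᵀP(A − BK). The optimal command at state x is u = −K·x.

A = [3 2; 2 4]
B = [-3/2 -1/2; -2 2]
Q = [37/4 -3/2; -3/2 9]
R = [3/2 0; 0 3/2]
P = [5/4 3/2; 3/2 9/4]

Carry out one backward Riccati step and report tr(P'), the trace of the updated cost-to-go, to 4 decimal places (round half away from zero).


BᵀP = [-4.8750 -6.7500; 2.3750 3.7500]
S = R + BᵀPB = [3/2 0; 0 3/2] + [20.8125 -11.0625; -11.0625 6.3125] = [22.3125 -11.0625; -11.0625 7.8125]
BᵀPA = [-28.1250 -36.7500; 14.6250 19.7500]
K = S⁻¹·BᵀPA = [-1.1155 -1.3213; 0.2924 0.6570]
A−BK = [1.4729 0.3466; -0.8159 0.0433]
AᵀP(A−BK) = [2.5993 2.7292; 2.7292 3.4657]
P' = Q + AᵀP(A−BK) = [11.8493 1.2292; 1.2292 12.4657]
tr(P') = 24.3150

24.3150


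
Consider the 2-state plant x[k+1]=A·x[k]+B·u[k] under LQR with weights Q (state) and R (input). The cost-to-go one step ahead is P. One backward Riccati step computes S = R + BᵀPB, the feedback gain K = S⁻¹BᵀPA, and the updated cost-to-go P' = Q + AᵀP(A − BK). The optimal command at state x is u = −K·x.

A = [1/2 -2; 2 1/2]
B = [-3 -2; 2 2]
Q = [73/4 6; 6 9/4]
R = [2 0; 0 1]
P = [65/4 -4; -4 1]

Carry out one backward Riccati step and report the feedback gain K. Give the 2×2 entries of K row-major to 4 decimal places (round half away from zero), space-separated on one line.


BᵀP = [-56.7500 14.0000; -40.5000 10.0000]
S = R + BᵀPB = [2 0; 0 1] + [198.2500 141.5000; 141.5000 101.0000] = [200.2500 141.5000; 141.5000 102.0000]
BᵀPA = [-0.3750 120.5000; -0.2500 86.0000]
K = S⁻¹·BᵀPA = [-0.0071 0.3025; 0.0074 0.4234]
A−BK = [0.4935 -0.2455; 1.9994 -0.9520]
AᵀP(A−BK) = [0.0617 -0.0307; -0.0307 0.3783]
P' = Q + AᵀP(A−BK) = [18.3117 5.9693; 5.9693 2.6283]
tr(P') = 20.9400

-0.0071 0.3025 0.0074 0.4234


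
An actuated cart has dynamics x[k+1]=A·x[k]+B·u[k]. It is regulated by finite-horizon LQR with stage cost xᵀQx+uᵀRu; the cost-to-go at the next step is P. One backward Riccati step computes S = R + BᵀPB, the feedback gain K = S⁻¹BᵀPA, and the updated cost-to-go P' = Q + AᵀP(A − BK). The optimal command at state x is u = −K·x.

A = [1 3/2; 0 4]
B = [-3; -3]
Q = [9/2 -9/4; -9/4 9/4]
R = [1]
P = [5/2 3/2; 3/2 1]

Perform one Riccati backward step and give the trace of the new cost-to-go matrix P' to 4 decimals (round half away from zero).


BᵀP = [-12.0000 -7.5000]
S = R + BᵀPB = [1] + [58.5000] = [59.5000]
BᵀPA = [-12.0000 -48.0000]
K = S⁻¹·BᵀPA = [-0.2017 -0.8067]
A−BK = [0.3950 -0.9202; -0.6050 1.5798]
AᵀP(A−BK) = [0.0798 0.0693; 0.0693 0.9023]
P' = Q + AᵀP(A−BK) = [4.5798 -2.1807; -2.1807 3.1523]
tr(P') = 7.7321

7.7321


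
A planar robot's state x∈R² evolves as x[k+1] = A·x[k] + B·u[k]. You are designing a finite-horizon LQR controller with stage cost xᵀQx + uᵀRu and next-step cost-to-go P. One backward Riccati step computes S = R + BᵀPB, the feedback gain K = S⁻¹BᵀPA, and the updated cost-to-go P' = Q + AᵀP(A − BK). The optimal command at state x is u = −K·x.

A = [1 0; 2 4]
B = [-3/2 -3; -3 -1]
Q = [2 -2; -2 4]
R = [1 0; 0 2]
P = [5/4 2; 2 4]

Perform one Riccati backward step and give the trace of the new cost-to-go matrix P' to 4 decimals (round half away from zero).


BᵀP = [-7.8750 -15.0000; -5.7500 -10.0000]
S = R + BᵀPB = [1 0; 0 2] + [56.8125 38.6250; 38.6250 27.2500] = [57.8125 38.6250; 38.6250 29.2500]
BᵀPA = [-37.8750 -60.0000; -25.7500 -40.0000]
K = S⁻¹·BᵀPA = [-0.5687 -1.0546; -0.1293 0.0251]
A−BK = [-0.2411 -1.5066; 0.1645 0.8613]
AᵀP(A−BK) = [0.3792 0.7031; 0.7031 1.7276]
P' = Q + AᵀP(A−BK) = [2.3792 -1.2969; -1.2969 5.7276]
tr(P') = 8.1067

8.1067


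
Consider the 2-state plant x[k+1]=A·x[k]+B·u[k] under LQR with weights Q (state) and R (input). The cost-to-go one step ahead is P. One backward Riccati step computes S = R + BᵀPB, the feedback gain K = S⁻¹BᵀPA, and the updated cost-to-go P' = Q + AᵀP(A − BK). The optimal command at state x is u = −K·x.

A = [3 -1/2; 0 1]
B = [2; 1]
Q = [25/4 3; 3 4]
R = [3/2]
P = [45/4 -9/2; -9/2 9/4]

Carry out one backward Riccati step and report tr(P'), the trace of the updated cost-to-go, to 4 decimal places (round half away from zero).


BᵀP = [18.0000 -6.7500]
S = R + BᵀPB = [3/2] + [29.2500] = [30.7500]
BᵀPA = [54.0000 -15.7500]
K = S⁻¹·BᵀPA = [1.7561 -0.5122]
A−BK = [-0.5122 0.5244; -1.7561 1.5122]
AᵀP(A−BK) = [6.4207 -2.7165; -2.7165 1.4954]
P' = Q + AᵀP(A−BK) = [12.6707 0.2835; 0.2835 5.4954]
tr(P') = 18.1662

18.1662


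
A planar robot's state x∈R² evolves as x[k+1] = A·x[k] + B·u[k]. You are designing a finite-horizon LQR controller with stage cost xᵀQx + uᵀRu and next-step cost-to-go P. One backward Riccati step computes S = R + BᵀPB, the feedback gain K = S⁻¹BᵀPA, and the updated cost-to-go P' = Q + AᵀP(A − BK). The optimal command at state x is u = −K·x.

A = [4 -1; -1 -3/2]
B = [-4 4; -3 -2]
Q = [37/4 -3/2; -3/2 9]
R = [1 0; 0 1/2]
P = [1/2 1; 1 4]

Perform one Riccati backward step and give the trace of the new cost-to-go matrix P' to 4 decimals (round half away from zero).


18.7489

BᵀP = [-5.0000 -16.0000; 0.0000 -4.0000]
S = R + BᵀPB = [1 0; 0 1/2] + [68.0000 12.0000; 12.0000 8.0000] = [69.0000 12.0000; 12.0000 8.5000]
BᵀPA = [-4.0000 29.0000; 4.0000 6.0000]
K = S⁻¹·BᵀPA = [-0.1853 0.3944; 0.7322 0.1492]
A−BK = [0.3299 -0.0192; -0.0915 -0.0186]
AᵀP(A−BK) = [0.3299 -0.0192; -0.0192 0.1689]
P' = Q + AᵀP(A−BK) = [9.5799 -1.5192; -1.5192 9.1689]
tr(P') = 18.7489


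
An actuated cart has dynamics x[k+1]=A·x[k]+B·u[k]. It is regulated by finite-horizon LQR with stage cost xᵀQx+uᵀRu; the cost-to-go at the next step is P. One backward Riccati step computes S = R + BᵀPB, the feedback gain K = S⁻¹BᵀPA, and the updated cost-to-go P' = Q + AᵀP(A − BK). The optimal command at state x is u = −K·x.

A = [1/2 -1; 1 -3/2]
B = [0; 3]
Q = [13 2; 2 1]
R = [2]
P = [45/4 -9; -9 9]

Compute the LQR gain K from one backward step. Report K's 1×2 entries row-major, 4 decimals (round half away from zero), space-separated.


BᵀP = [-27.0000 27.0000]
S = R + BᵀPB = [2] + [81.0000] = [83.0000]
BᵀPA = [13.5000 -13.5000]
K = S⁻¹·BᵀPA = [0.1627 -0.1627]
A−BK = [0.5000 -1.0000; 0.5120 -1.0120]
AᵀP(A−BK) = [0.6167 -1.1792; -1.1792 2.3042]
P' = Q + AᵀP(A−BK) = [13.6167 0.8208; 0.8208 3.3042]
tr(P') = 16.9209

0.1627 -0.1627


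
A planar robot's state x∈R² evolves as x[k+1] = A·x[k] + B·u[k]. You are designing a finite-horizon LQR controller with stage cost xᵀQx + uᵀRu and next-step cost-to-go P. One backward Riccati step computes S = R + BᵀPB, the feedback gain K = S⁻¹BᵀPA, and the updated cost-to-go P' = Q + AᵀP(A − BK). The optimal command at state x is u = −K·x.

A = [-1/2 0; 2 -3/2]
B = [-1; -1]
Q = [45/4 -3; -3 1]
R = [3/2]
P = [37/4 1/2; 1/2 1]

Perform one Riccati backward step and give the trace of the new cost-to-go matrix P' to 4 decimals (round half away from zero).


BᵀP = [-9.7500 -1.5000]
S = R + BᵀPB = [3/2] + [11.2500] = [12.7500]
BᵀPA = [1.8750 2.2500]
K = S⁻¹·BᵀPA = [0.1471 0.1765]
A−BK = [-0.3529 0.1765; 2.1471 -1.3235]
AᵀP(A−BK) = [5.0368 -2.9559; -2.9559 1.8529]
P' = Q + AᵀP(A−BK) = [16.2868 -5.9559; -5.9559 2.8529]
tr(P') = 19.1397

19.1397


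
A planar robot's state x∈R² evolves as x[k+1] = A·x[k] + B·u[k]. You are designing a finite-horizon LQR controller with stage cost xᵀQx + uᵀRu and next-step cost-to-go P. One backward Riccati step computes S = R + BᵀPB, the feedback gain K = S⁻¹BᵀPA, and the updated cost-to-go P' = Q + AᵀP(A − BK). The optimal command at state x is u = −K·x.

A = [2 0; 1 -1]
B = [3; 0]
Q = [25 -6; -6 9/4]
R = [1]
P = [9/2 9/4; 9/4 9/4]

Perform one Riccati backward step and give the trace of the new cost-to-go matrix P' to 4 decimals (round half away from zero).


BᵀP = [13.5000 6.7500]
S = R + BᵀPB = [1] + [40.5000] = [41.5000]
BᵀPA = [33.7500 -6.7500]
K = S⁻¹·BᵀPA = [0.8133 -0.1627]
A−BK = [-0.4398 0.4880; 1.0000 -1.0000]
AᵀP(A−BK) = [1.8027 -1.2605; -1.2605 1.1521]
P' = Q + AᵀP(A−BK) = [26.8027 -7.2605; -7.2605 3.4021]
tr(P') = 30.2048

30.2048


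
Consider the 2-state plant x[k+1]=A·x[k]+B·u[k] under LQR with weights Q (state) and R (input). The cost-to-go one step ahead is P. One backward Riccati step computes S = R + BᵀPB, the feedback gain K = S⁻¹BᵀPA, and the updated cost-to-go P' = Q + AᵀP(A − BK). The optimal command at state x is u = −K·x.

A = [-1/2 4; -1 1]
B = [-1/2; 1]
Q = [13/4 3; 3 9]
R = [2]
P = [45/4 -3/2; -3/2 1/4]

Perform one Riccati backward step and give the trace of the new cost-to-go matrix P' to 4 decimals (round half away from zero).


BᵀP = [-7.1250 1.0000]
S = R + BᵀPB = [2] + [4.5625] = [6.5625]
BᵀPA = [2.5625 -27.5000]
K = S⁻¹·BᵀPA = [0.3905 -4.1905]
A−BK = [-0.3048 1.9048; -1.3905 5.1905]
AᵀP(A−BK) = [0.5619 -5.2619; -5.2619 53.0119]
P' = Q + AᵀP(A−BK) = [3.8119 -2.2619; -2.2619 62.0119]
tr(P') = 65.8238

65.8238


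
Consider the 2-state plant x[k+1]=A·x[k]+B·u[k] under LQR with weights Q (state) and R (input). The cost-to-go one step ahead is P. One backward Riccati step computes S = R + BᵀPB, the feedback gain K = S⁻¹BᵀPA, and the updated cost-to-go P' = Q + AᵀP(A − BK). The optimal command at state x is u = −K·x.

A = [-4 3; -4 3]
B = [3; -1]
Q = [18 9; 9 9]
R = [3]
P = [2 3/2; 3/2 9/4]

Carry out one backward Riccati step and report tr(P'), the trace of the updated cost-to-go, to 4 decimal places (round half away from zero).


128.3158

BᵀP = [4.5000 2.2500]
S = R + BᵀPB = [3] + [11.2500] = [14.2500]
BᵀPA = [-27.0000 20.2500]
K = S⁻¹·BᵀPA = [-1.8947 1.4211]
A−BK = [1.6842 -1.2632; -5.8947 4.4211]
AᵀP(A−BK) = [64.8421 -48.6316; -48.6316 36.4737]
P' = Q + AᵀP(A−BK) = [82.8421 -39.6316; -39.6316 45.4737]
tr(P') = 128.3158


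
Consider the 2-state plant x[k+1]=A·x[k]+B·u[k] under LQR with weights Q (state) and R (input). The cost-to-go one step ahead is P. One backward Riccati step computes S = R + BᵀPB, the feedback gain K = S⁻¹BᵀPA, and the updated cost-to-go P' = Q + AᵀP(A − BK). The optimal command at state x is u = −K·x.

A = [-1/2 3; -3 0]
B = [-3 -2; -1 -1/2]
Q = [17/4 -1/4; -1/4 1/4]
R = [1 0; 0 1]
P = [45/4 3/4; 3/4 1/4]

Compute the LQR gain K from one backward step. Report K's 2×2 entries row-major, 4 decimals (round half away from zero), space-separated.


0.2026 -0.6606 0.0438 -0.4672

BᵀP = [-34.5000 -2.5000; -22.8750 -1.6250]
S = R + BᵀPB = [1 0; 0 1] + [106.0000 70.2500; 70.2500 46.5625] = [107.0000 70.2500; 70.2500 47.5625]
BᵀPA = [24.7500 -103.5000; 16.3125 -68.6250]
K = S⁻¹·BᵀPA = [0.2026 -0.6606; 0.0438 -0.4672]
A−BK = [0.1953 0.0839; -2.7755 -0.8942]
AᵀP(A−BK) = [1.5849 0.3449; 0.3449 0.8212]
P' = Q + AᵀP(A−BK) = [5.8349 0.0949; 0.0949 1.0712]
tr(P') = 6.9060


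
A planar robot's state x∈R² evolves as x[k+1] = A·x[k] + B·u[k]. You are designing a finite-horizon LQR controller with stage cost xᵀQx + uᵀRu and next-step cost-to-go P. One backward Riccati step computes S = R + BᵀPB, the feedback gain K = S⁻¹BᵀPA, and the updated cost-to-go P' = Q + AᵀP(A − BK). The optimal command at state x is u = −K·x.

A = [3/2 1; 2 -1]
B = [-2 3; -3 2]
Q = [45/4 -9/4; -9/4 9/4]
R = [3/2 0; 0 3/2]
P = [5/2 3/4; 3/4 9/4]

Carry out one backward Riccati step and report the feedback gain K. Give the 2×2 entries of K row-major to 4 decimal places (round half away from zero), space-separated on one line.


BᵀP = [-7.2500 -8.2500; 9.0000 6.7500]
S = R + BᵀPB = [3/2 0; 0 3/2] + [39.2500 -38.2500; -38.2500 40.5000] = [40.7500 -38.2500; -38.2500 42.0000]
BᵀPA = [-27.3750 1.0000; 27.0000 2.2500]
K = S⁻¹·BᵀPA = [-0.4709 0.5155; 0.2140 0.5230]
A−BK = [-0.0838 0.4619; 0.1592 -0.4996]
AᵀP(A−BK) = [0.4559 -0.3855; -0.3855 1.5577]
P' = Q + AᵀP(A−BK) = [11.7059 -2.6355; -2.6355 3.8077]
tr(P') = 15.5137

-0.4709 0.5155 0.2140 0.5230


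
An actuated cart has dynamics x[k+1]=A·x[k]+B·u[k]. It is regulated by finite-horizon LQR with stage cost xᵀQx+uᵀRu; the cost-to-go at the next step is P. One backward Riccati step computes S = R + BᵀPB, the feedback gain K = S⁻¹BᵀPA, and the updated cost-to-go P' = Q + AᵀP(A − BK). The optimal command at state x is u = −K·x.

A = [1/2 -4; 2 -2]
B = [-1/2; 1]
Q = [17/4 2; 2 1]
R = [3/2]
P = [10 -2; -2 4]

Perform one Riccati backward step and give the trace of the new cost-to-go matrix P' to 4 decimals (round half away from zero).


BᵀP = [-7.0000 5.0000]
S = R + BᵀPB = [3/2] + [8.5000] = [10.0000]
BᵀPA = [6.5000 18.0000]
K = S⁻¹·BᵀPA = [0.6500 1.8000]
A−BK = [0.8250 -3.1000; 1.3500 -3.8000]
AᵀP(A−BK) = [10.2750 -29.7000; -29.7000 111.6000]
P' = Q + AᵀP(A−BK) = [14.5250 -27.7000; -27.7000 112.6000]
tr(P') = 127.1250

127.1250


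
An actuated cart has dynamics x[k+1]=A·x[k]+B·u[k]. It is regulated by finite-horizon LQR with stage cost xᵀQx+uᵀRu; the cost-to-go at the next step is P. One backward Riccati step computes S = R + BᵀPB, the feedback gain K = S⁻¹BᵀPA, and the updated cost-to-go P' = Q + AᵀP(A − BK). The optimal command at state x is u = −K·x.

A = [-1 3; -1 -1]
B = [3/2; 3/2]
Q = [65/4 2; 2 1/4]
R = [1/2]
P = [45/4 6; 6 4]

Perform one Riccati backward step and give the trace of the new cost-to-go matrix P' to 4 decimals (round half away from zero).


22.5222

BᵀP = [25.8750 15.0000]
S = R + BᵀPB = [1/2] + [61.3125] = [61.8125]
BᵀPA = [-40.8750 62.6250]
K = S⁻¹·BᵀPA = [-0.6613 1.0131]
A−BK = [-0.0081 1.4803; -0.0081 -2.5197]
AᵀP(A−BK) = [0.2204 -0.3377; -0.3377 5.8018]
P' = Q + AᵀP(A−BK) = [16.4704 1.6623; 1.6623 6.0518]
tr(P') = 22.5222


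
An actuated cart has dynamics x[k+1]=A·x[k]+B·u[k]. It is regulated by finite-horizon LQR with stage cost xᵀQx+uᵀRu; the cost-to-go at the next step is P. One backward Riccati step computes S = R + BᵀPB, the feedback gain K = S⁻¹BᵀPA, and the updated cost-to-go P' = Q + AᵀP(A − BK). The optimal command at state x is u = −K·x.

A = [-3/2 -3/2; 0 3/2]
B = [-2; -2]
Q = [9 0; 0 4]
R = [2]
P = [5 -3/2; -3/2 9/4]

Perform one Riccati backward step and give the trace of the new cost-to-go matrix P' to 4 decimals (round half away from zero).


BᵀP = [-7.0000 -1.5000]
S = R + BᵀPB = [2] + [17.0000] = [19.0000]
BᵀPA = [10.5000 8.2500]
K = S⁻¹·BᵀPA = [0.5526 0.4342]
A−BK = [-0.3947 -0.6316; 1.1053 2.3684]
AᵀP(A−BK) = [5.4474 10.0658; 10.0658 19.4803]
P' = Q + AᵀP(A−BK) = [14.4474 10.0658; 10.0658 23.4803]
tr(P') = 37.9276

37.9276


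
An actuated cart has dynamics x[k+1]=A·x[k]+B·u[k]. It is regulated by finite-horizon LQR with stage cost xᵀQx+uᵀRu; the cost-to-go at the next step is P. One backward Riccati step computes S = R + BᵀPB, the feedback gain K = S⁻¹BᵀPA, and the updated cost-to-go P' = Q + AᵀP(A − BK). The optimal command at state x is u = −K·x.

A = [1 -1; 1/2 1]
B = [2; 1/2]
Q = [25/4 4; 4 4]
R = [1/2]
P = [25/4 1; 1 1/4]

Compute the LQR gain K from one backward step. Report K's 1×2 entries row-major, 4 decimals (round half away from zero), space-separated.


0.5102 -0.3946

BᵀP = [13.0000 2.1250]
S = R + BᵀPB = [1/2] + [27.0625] = [27.5625]
BᵀPA = [14.0625 -10.8750]
K = S⁻¹·BᵀPA = [0.5102 -0.3946]
A−BK = [-0.0204 -0.2109; 0.2449 1.1973]
AᵀP(A−BK) = [0.1378 -0.0765; -0.0765 0.2092]
P' = Q + AᵀP(A−BK) = [6.3878 3.9235; 3.9235 4.2092]
tr(P') = 10.5969


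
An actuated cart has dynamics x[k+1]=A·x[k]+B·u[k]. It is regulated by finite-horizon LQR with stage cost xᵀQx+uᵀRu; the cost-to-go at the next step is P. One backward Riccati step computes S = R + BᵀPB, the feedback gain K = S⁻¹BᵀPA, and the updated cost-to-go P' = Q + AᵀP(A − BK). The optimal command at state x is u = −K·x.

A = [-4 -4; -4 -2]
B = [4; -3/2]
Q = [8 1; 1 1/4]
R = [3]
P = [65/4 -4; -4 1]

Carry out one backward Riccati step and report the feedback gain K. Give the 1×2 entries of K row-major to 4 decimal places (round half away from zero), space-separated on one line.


BᵀP = [71.0000 -17.5000]
S = R + BᵀPB = [3] + [310.2500] = [313.2500]
BᵀPA = [-214.0000 -249.0000]
K = S⁻¹·BᵀPA = [-0.6832 -0.7949]
A−BK = [-1.2674 -0.8204; -5.0247 -3.1923]
AᵀP(A−BK) = [1.8037 1.8931; 1.8931 2.0718]
P' = Q + AᵀP(A−BK) = [9.8037 2.8931; 2.8931 2.3218]
tr(P') = 12.1255

-0.6832 -0.7949


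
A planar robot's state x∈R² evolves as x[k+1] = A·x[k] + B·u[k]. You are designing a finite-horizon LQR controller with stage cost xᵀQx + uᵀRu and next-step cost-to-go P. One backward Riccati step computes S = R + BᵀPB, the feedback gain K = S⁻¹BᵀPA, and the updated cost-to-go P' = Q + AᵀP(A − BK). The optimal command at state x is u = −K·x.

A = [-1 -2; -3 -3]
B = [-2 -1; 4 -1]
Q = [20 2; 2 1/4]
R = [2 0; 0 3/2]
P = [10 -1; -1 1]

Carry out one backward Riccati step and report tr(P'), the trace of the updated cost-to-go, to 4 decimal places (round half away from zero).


29.6010

BᵀP = [-24.0000 6.0000; -9.0000 0.0000]
S = R + BᵀPB = [2 0; 0 3/2] + [72.0000 18.0000; 18.0000 9.0000] = [74.0000 18.0000; 18.0000 10.5000]
BᵀPA = [6.0000 30.0000; 9.0000 18.0000]
K = S⁻¹·BᵀPA = [-0.2185 -0.0199; 1.2318 1.7483]
A−BK = [-0.2053 -0.2914; -0.8940 -1.1722]
AᵀP(A−BK) = [3.2252 4.3841; 4.3841 6.1258]
P' = Q + AᵀP(A−BK) = [23.2252 6.3841; 6.3841 6.3758]
tr(P') = 29.6010


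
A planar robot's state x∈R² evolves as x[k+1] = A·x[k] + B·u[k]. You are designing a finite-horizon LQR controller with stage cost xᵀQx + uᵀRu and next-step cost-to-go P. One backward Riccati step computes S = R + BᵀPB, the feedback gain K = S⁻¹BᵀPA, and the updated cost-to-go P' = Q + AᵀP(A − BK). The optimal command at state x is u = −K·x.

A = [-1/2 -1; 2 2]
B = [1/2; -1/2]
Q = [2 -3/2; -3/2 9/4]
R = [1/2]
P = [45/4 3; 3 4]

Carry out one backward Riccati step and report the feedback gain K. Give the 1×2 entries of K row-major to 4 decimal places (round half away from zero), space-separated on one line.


BᵀP = [4.1250 -0.5000]
S = R + BᵀPB = [1/2] + [2.3125] = [2.8125]
BᵀPA = [-3.0625 -5.1250]
K = S⁻¹·BᵀPA = [-1.0889 -1.8222]
A−BK = [0.0444 -0.0889; 1.4556 1.0889]
AᵀP(A−BK) = [9.4778 7.0444; 7.0444 5.9111]
P' = Q + AᵀP(A−BK) = [11.4778 5.5444; 5.5444 8.1611]
tr(P') = 19.6389

-1.0889 -1.8222


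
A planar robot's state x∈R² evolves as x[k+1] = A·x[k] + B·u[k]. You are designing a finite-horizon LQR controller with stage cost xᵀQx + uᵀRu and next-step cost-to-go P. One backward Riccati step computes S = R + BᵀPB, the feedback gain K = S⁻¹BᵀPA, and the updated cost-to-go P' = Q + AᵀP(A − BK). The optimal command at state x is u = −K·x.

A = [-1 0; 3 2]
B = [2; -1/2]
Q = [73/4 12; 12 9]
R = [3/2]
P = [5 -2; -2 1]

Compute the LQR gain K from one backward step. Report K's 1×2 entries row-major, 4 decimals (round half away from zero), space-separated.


BᵀP = [11.0000 -4.5000]
S = R + BᵀPB = [3/2] + [24.2500] = [25.7500]
BᵀPA = [-24.5000 -9.0000]
K = S⁻¹·BᵀPA = [-0.9515 -0.3495]
A−BK = [0.9029 0.6990; 2.5243 1.8252]
AᵀP(A−BK) = [2.6893 1.4369; 1.4369 0.8544]
P' = Q + AᵀP(A−BK) = [20.9393 13.4369; 13.4369 9.8544]
tr(P') = 30.7937

-0.9515 -0.3495


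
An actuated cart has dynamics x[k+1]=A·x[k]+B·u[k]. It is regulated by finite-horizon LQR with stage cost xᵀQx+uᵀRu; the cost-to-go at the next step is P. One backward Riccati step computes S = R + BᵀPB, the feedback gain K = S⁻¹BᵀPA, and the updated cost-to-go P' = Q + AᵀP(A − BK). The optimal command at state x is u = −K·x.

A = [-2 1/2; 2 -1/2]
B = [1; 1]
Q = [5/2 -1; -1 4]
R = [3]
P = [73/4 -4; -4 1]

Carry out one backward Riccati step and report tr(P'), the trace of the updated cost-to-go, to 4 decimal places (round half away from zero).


BᵀP = [14.2500 -3.0000]
S = R + BᵀPB = [3] + [11.2500] = [14.2500]
BᵀPA = [-34.5000 8.6250]
K = S⁻¹·BᵀPA = [-2.4211 0.6053]
A−BK = [0.4211 -0.1053; 4.4211 -1.1053]
AᵀP(A−BK) = [25.4737 -6.3684; -6.3684 1.5921]
P' = Q + AᵀP(A−BK) = [27.9737 -7.3684; -7.3684 5.5921]
tr(P') = 33.5658

33.5658


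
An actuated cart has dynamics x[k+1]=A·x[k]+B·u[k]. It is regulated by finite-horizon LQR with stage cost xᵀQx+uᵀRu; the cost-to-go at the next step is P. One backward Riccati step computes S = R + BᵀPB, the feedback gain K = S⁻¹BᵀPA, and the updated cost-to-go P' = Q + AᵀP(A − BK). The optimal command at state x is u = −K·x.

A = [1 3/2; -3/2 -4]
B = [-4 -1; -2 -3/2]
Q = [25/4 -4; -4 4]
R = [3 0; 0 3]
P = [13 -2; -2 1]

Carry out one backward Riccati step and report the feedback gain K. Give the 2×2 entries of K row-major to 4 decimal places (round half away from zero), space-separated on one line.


-0.3871 -0.7118 0.3548 0.8783

BᵀP = [-48.0000 6.0000; -10.0000 0.5000]
S = R + BᵀPB = [3 0; 0 3] + [180.0000 39.0000; 39.0000 9.2500] = [183.0000 39.0000; 39.0000 12.2500]
BᵀPA = [-57.0000 -96.0000; -10.7500 -17.0000]
K = S⁻¹·BᵀPA = [-0.3871 -0.7118; 0.3548 0.8783]
A−BK = [-0.1935 -0.4688; -1.7419 -4.1061]
AᵀP(A−BK) = [3.0000 6.8710; 6.8710 15.8515]
P' = Q + AᵀP(A−BK) = [9.2500 2.8710; 2.8710 19.8515]
tr(P') = 29.1015


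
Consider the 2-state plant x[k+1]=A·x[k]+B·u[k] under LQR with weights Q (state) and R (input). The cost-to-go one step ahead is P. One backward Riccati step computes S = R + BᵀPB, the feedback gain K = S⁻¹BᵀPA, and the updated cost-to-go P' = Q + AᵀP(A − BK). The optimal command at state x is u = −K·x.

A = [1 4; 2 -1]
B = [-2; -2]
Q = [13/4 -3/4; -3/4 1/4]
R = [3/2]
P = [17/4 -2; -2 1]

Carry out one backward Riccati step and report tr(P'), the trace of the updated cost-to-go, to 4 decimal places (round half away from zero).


27.1731

BᵀP = [-4.5000 2.0000]
S = R + BᵀPB = [3/2] + [5.0000] = [6.5000]
BᵀPA = [-0.5000 -20.0000]
K = S⁻¹·BᵀPA = [-0.0769 -3.0769]
A−BK = [0.8462 -2.1538; 1.8462 -7.1538]
AᵀP(A−BK) = [0.2115 -0.5385; -0.5385 23.4615]
P' = Q + AᵀP(A−BK) = [3.4615 -1.2885; -1.2885 23.7115]
tr(P') = 27.1731


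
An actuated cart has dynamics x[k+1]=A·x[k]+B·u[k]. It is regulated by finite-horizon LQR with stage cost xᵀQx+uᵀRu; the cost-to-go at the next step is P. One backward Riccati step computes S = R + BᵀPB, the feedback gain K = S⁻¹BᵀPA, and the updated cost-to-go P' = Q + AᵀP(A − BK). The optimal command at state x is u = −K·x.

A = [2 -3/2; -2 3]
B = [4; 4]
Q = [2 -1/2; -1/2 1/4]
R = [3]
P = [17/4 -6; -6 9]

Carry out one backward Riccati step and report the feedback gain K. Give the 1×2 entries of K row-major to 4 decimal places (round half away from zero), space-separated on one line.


BᵀP = [-7.0000 12.0000]
S = R + BᵀPB = [3] + [20.0000] = [23.0000]
BᵀPA = [-38.0000 46.5000]
K = S⁻¹·BᵀPA = [-1.6522 2.0217]
A−BK = [8.6087 -9.5870; 4.6087 -5.0870]
AᵀP(A−BK) = [38.2174 -43.9239; -43.9239 50.5516]
P' = Q + AᵀP(A−BK) = [40.2174 -44.4239; -44.4239 50.8016]
tr(P') = 91.0190

-1.6522 2.0217


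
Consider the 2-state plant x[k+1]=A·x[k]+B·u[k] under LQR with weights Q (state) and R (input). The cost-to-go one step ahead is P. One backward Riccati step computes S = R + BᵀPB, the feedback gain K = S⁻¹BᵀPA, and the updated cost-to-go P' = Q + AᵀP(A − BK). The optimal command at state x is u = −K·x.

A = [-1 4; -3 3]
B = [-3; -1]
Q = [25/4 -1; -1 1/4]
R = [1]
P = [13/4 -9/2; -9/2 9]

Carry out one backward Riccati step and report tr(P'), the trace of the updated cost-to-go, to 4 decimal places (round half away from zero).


BᵀP = [-5.2500 4.5000]
S = R + BᵀPB = [1] + [11.2500] = [12.2500]
BᵀPA = [-8.2500 -7.5000]
K = S⁻¹·BᵀPA = [-0.6735 -0.6122]
A−BK = [-3.0204 2.1633; -3.6735 2.3878]
AᵀP(A−BK) = [51.6939 -31.5510; -31.5510 20.4082]
P' = Q + AᵀP(A−BK) = [57.9439 -32.5510; -32.5510 20.6582]
tr(P') = 78.6020

78.6020


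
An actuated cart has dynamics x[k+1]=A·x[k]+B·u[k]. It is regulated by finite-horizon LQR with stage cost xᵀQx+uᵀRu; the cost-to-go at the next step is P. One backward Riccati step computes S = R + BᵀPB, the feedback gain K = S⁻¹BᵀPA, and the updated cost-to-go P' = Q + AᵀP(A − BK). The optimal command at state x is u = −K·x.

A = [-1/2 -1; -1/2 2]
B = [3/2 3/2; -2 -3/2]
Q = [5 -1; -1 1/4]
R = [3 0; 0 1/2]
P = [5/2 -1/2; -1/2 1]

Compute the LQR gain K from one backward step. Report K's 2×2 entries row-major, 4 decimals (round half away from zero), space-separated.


0.0515 -0.1941 -0.1604 -0.6416

BᵀP = [4.7500 -2.7500; 4.5000 -2.2500]
S = R + BᵀPB = [3 0; 0 1/2] + [12.6250 11.2500; 11.2500 10.1250] = [15.6250 11.2500; 11.2500 10.6250]
BᵀPA = [-1.0000 -10.2500; -1.1250 -9.0000]
K = S⁻¹·BᵀPA = [0.0515 -0.1941; -0.1604 -0.6416]
A−BK = [-0.3366 0.2535; -0.6376 0.6495]
AᵀP(A−BK) = [0.4960 -0.4158; -0.4158 0.7366]
P' = Q + AᵀP(A−BK) = [5.4960 -1.4158; -1.4158 0.9866]
tr(P') = 6.4827


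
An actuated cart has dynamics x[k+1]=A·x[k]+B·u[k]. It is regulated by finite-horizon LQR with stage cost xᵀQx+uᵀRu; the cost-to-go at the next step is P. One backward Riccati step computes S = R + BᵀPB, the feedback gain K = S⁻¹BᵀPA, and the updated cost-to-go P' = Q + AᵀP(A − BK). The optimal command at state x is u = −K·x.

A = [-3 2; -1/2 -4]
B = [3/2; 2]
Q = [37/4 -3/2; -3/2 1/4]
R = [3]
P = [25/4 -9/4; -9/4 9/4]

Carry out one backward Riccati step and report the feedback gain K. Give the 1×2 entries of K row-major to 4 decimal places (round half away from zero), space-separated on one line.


-1.2090 0.4179

BᵀP = [4.8750 1.1250]
S = R + BᵀPB = [3] + [9.5625] = [12.5625]
BᵀPA = [-15.1875 5.2500]
K = S⁻¹·BᵀPA = [-1.2090 0.4179]
A−BK = [-1.1866 1.3731; 1.9179 -4.8358]
AᵀP(A−BK) = [31.7015 -51.4030; -51.4030 94.8060]
P' = Q + AᵀP(A−BK) = [40.9515 -52.9030; -52.9030 95.0560]
tr(P') = 136.0075


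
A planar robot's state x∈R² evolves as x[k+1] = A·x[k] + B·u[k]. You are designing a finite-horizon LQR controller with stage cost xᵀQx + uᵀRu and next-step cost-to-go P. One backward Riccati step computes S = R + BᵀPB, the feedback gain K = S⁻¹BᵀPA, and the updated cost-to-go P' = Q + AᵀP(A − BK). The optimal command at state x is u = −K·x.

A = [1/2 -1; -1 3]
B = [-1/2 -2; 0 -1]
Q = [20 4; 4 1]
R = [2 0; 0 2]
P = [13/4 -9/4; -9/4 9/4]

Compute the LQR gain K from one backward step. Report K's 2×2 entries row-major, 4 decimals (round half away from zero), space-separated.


-0.3579 0.9565 -0.4381 1.0870

BᵀP = [-1.6250 1.1250; -4.2500 2.2500]
S = R + BᵀPB = [2 0; 0 2] + [0.8125 2.1250; 2.1250 6.2500] = [2.8125 2.1250; 2.1250 8.2500]
BᵀPA = [-1.9375 5.0000; -4.3750 11.0000]
K = S⁻¹·BᵀPA = [-0.3579 0.9565; -0.4381 1.0870]
A−BK = [-0.5552 1.6522; -1.4381 4.0870]
AᵀP(A−BK) = [2.7023 -7.3913; -7.3913 20.2609]
P' = Q + AᵀP(A−BK) = [22.7023 -3.3913; -3.3913 21.2609]
tr(P') = 43.9632


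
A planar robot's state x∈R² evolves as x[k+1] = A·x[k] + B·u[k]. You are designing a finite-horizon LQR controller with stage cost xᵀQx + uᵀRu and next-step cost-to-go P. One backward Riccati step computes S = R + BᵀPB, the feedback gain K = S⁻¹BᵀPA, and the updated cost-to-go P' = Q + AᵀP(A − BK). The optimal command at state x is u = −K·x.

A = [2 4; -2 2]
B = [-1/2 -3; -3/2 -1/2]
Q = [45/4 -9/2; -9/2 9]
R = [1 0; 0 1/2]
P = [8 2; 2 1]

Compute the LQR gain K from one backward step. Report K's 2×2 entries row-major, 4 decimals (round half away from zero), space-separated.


0.7405 -0.5465 -0.6791 -1.2805

BᵀP = [-7.0000 -2.5000; -25.0000 -6.5000]
S = R + BᵀPB = [1 0; 0 1/2] + [7.2500 22.2500; 22.2500 78.2500] = [8.2500 22.2500; 22.2500 78.7500]
BᵀPA = [-9.0000 -33.0000; -37.0000 -113.0000]
K = S⁻¹·BᵀPA = [0.7405 -0.5465; -0.6791 -1.2805]
A−BK = [0.3331 -0.1148; -1.2288 0.5400]
AᵀP(A−BK) = [1.5392 -0.2975; -0.2975 1.2676]
P' = Q + AᵀP(A−BK) = [12.7892 -4.7975; -4.7975 10.2676]
tr(P') = 23.0568


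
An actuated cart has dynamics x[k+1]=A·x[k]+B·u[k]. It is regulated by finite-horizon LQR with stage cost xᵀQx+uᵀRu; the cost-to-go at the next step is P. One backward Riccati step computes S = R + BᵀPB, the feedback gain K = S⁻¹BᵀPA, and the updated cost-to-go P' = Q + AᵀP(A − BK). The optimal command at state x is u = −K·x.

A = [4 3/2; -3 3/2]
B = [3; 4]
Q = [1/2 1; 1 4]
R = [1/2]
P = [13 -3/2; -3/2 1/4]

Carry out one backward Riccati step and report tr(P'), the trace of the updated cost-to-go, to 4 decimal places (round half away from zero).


BᵀP = [33.0000 -3.5000]
S = R + BᵀPB = [1/2] + [85.0000] = [85.5000]
BᵀPA = [142.5000 44.2500]
K = S⁻¹·BᵀPA = [1.6667 0.5175]
A−BK = [-1.0000 -0.0526; -9.6667 -0.5702]
AᵀP(A−BK) = [8.7500 0.8750; 0.8750 0.1612]
P' = Q + AᵀP(A−BK) = [9.2500 1.8750; 1.8750 4.1612]
tr(P') = 13.4112

13.4112


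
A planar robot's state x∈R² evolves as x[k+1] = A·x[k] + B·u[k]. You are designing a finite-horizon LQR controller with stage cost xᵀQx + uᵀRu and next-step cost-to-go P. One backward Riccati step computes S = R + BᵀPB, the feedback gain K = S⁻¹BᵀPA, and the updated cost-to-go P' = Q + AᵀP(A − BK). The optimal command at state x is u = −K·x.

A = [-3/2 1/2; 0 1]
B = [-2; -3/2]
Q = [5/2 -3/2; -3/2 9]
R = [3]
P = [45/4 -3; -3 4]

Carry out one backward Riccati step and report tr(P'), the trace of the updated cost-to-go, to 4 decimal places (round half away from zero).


19.8558

BᵀP = [-18.0000 0.0000]
S = R + BᵀPB = [3] + [36.0000] = [39.0000]
BᵀPA = [27.0000 -9.0000]
K = S⁻¹·BᵀPA = [0.6923 -0.2308]
A−BK = [-0.1154 0.0385; 1.0385 0.6538]
AᵀP(A−BK) = [6.6202 2.2933; 2.2933 1.7356]
P' = Q + AᵀP(A−BK) = [9.1202 0.7933; 0.7933 10.7356]
tr(P') = 19.8558


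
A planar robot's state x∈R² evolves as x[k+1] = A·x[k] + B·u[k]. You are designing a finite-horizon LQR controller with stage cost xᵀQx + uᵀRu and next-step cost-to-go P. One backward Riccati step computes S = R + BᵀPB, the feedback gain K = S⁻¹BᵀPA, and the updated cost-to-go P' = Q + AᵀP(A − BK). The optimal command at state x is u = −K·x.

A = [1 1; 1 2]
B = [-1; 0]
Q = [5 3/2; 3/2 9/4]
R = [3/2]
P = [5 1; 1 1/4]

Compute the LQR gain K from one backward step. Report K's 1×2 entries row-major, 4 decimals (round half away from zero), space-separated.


-0.9231 -1.0769

BᵀP = [-5.0000 -1.0000]
S = R + BᵀPB = [3/2] + [5.0000] = [6.5000]
BᵀPA = [-6.0000 -7.0000]
K = S⁻¹·BᵀPA = [-0.9231 -1.0769]
A−BK = [0.0769 -0.0769; 1.0000 2.0000]
AᵀP(A−BK) = [1.7115 2.0385; 2.0385 2.4615]
P' = Q + AᵀP(A−BK) = [6.7115 3.5385; 3.5385 4.7115]
tr(P') = 11.4231


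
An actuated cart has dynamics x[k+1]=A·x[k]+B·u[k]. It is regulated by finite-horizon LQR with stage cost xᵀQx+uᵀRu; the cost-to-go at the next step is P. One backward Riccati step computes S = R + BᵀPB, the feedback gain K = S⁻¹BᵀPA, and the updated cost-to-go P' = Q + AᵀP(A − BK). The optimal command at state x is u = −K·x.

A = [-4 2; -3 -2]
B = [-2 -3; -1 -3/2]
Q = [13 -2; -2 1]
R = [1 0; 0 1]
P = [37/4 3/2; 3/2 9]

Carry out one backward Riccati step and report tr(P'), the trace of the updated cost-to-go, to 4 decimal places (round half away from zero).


77.8588

BᵀP = [-20.0000 -12.0000; -30.0000 -18.0000]
S = R + BᵀPB = [1 0; 0 1] + [52.0000 78.0000; 78.0000 117.0000] = [53.0000 78.0000; 78.0000 118.0000]
BᵀPA = [116.0000 -16.0000; 174.0000 -24.0000]
K = S⁻¹·BᵀPA = [0.6824 -0.0941; 1.0235 -0.1412]
A−BK = [0.4353 1.3882; -0.7824 -2.3059]
AᵀP(A−BK) = [7.7529 18.4824; 18.4824 56.1059]
P' = Q + AᵀP(A−BK) = [20.7529 16.4824; 16.4824 57.1059]
tr(P') = 77.8588


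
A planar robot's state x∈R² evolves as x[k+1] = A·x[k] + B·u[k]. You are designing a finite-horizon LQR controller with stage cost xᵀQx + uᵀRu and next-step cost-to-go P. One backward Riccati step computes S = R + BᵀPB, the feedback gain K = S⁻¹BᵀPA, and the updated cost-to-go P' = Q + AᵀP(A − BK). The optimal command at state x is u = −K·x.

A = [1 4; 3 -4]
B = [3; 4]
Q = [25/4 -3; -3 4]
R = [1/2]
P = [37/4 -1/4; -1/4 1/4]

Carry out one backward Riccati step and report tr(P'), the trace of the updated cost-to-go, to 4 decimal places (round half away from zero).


33.5558

BᵀP = [26.7500 0.2500]
S = R + BᵀPB = [1/2] + [81.2500] = [81.7500]
BᵀPA = [27.5000 106.0000]
K = S⁻¹·BᵀPA = [0.3364 1.2966]
A−BK = [-0.0092 0.1101; 1.6544 -9.1865]
AᵀP(A−BK) = [0.7492 -3.6575; -3.6575 22.5566]
P' = Q + AᵀP(A−BK) = [6.9992 -6.6575; -6.6575 26.5566]
tr(P') = 33.5558


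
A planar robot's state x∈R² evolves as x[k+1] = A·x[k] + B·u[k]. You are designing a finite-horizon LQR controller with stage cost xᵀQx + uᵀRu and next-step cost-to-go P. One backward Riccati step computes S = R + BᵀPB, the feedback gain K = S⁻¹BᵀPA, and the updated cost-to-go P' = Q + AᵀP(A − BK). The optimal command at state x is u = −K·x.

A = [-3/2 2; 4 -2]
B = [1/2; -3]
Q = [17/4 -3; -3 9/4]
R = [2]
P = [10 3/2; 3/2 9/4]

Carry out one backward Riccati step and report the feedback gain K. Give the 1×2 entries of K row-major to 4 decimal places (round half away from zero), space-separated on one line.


-1.2222 0.6420

BᵀP = [0.5000 -6.0000]
S = R + BᵀPB = [2] + [18.2500] = [20.2500]
BᵀPA = [-24.7500 13.0000]
K = S⁻¹·BᵀPA = [-1.2222 0.6420]
A−BK = [-0.8889 1.6790; 0.3333 -0.0741]
AᵀP(A−BK) = [10.2500 -15.6111; -15.6111 28.6543]
P' = Q + AᵀP(A−BK) = [14.5000 -18.6111; -18.6111 30.9043]
tr(P') = 45.4043


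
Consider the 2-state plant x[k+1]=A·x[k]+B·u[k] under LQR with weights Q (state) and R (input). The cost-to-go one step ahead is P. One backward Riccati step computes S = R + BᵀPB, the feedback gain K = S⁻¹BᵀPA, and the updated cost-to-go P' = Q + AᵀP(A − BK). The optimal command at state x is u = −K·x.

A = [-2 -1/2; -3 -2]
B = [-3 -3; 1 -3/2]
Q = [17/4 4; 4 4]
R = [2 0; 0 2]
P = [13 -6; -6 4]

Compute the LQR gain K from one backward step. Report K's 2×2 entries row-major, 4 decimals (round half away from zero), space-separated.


BᵀP = [-45.0000 22.0000; -30.0000 12.0000]
S = R + BᵀPB = [2 0; 0 2] + [157.0000 102.0000; 102.0000 72.0000] = [159.0000 102.0000; 102.0000 74.0000]
BᵀPA = [24.0000 -21.5000; 24.0000 -9.0000]
K = S⁻¹·BᵀPA = [-0.4934 -0.4941; 1.0044 0.5595]
A−BK = [-0.4670 -0.3040; -1.0000 -0.6667]
AᵀP(A−BK) = [3.7357 2.4317; 2.4317 1.6615]
P' = Q + AᵀP(A−BK) = [7.9857 6.4317; 6.4317 5.6615]
tr(P') = 13.6472

-0.4934 -0.4941 1.0044 0.5595


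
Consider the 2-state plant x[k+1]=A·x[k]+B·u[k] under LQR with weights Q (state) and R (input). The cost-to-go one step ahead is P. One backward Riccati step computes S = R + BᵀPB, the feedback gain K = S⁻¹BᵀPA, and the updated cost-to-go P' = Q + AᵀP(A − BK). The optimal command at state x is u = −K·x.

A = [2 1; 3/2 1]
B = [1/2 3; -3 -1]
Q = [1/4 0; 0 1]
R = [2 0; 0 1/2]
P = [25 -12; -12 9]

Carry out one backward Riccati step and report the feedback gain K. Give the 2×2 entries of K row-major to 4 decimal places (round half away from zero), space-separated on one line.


-0.6820 -0.4208 0.7447 0.3821

BᵀP = [48.5000 -33.0000; 87.0000 -45.0000]
S = R + BᵀPB = [2 0; 0 1/2] + [123.2500 178.5000; 178.5000 306.0000] = [125.2500 178.5000; 178.5000 306.5000]
BᵀPA = [47.5000 15.5000; 106.5000 42.0000]
K = S⁻¹·BᵀPA = [-0.6820 -0.4208; 0.7447 0.3821]
A−BK = [0.1070 0.0642; 0.1986 0.1198]
AᵀP(A−BK) = [1.3388 0.7952; 0.7952 0.4747]
P' = Q + AᵀP(A−BK) = [1.5888 0.7952; 0.7952 1.4747]
tr(P') = 3.0634


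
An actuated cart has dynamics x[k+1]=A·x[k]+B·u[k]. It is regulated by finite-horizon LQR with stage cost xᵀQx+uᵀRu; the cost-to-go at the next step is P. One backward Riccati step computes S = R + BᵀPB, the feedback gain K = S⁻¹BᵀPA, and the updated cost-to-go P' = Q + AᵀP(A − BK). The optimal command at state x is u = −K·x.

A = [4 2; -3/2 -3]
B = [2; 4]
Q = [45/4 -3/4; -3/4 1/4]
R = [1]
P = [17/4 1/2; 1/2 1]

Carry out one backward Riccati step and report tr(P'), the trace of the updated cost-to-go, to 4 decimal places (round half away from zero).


BᵀP = [10.5000 5.0000]
S = R + BᵀPB = [1] + [41.0000] = [42.0000]
BᵀPA = [34.5000 6.0000]
K = S⁻¹·BᵀPA = [0.8214 0.1429]
A−BK = [2.3571 1.7143; -4.7857 -3.5714]
AᵀP(A−BK) = [35.9107 26.0714; 26.0714 19.1429]
P' = Q + AᵀP(A−BK) = [47.1607 25.3214; 25.3214 19.3929]
tr(P') = 66.5536

66.5536


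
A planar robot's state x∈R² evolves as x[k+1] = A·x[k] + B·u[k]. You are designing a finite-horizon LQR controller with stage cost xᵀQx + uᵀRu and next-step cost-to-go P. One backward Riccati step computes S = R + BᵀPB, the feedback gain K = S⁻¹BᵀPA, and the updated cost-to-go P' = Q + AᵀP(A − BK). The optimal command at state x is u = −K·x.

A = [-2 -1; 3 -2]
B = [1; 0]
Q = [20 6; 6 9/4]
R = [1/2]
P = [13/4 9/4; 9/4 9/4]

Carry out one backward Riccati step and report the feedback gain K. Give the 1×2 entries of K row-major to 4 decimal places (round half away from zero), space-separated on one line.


BᵀP = [3.2500 2.2500]
S = R + BᵀPB = [1/2] + [3.2500] = [3.7500]
BᵀPA = [0.2500 -7.7500]
K = S⁻¹·BᵀPA = [0.0667 -2.0667]
A−BK = [-2.0667 1.0667; 3.0000 -2.0000]
AᵀP(A−BK) = [6.2333 -4.2333; -4.2333 5.2333]
P' = Q + AᵀP(A−BK) = [26.2333 1.7667; 1.7667 7.4833]
tr(P') = 33.7167

0.0667 -2.0667


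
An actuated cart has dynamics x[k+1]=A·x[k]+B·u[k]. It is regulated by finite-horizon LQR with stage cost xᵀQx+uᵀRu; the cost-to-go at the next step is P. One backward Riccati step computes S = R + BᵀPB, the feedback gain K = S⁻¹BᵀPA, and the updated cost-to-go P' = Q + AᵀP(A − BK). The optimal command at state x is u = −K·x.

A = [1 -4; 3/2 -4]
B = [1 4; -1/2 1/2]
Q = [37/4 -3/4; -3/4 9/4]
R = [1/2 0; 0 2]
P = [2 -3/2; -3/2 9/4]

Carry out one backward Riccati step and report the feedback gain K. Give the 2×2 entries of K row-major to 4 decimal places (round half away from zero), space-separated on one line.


BᵀP = [2.7500 -2.6250; 7.2500 -4.8750]
S = R + BᵀPB = [1/2 0; 0 2] + [4.0625 9.6875; 9.6875 26.5625] = [4.5625 9.6875; 9.6875 28.5625]
BᵀPA = [-1.1875 -0.5000; -0.0625 -9.5000]
K = S⁻¹·BᵀPA = [-0.9135 2.1320; 0.3076 -1.0557]
A−BK = [0.6829 -1.9092; 0.8895 -2.4062]
AᵀP(A−BK) = [1.4970 -4.0343; -4.0343 11.0368]
P' = Q + AᵀP(A−BK) = [10.7470 -4.7843; -4.7843 13.2868]
tr(P') = 24.0338

-0.9135 2.1320 0.3076 -1.0557
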